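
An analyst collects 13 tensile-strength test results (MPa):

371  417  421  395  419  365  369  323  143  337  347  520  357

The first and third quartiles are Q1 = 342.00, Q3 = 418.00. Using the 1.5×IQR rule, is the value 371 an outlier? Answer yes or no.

IQR = Q3 − Q1 = 418.00 − 342.00 = 76.00.
Lower fence = Q1 − 1.5·IQR = 342.00 − 114.00 = 228.00.
Upper fence = Q3 + 1.5·IQR = 418.00 + 114.00 = 532.00.
371 lies within [228.00, 532.00].

no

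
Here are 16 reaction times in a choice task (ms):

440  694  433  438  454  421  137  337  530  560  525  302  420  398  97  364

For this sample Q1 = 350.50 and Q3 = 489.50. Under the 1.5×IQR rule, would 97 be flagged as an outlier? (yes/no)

yes

IQR = Q3 − Q1 = 489.50 − 350.50 = 139.00.
Lower fence = Q1 − 1.5·IQR = 350.50 − 208.50 = 142.00.
Upper fence = Q3 + 1.5·IQR = 489.50 + 208.50 = 698.00.
97 lies below the lower fence.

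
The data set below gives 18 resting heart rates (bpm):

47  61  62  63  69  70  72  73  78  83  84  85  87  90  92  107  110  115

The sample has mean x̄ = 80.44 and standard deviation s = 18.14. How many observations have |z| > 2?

Cutoffs: x̄ ± 2s = [44.16, 116.72].
Every value lies within the cutoffs.

0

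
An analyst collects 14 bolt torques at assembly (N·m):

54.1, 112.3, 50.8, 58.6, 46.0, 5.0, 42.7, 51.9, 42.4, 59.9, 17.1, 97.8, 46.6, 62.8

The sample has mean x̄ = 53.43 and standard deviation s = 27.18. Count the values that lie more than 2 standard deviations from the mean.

1

Cutoffs: x̄ ± 2s = [-0.93, 107.79].
Outside the cutoffs: 112.3.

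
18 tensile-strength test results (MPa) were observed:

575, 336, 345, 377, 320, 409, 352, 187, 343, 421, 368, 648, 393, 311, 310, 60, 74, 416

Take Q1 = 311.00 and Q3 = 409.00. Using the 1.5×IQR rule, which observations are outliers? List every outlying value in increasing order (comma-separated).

60, 74, 575, 648

IQR = Q3 − Q1 = 409.00 − 311.00 = 98.00.
Lower fence = Q1 − 1.5·IQR = 311.00 − 147.00 = 164.00.
Upper fence = Q3 + 1.5·IQR = 409.00 + 147.00 = 556.00.
60 < 164.00 → outlier.
74 < 164.00 → outlier.
575 > 556.00 → outlier.
648 > 556.00 → outlier.
All remaining values lie within [164.00, 556.00].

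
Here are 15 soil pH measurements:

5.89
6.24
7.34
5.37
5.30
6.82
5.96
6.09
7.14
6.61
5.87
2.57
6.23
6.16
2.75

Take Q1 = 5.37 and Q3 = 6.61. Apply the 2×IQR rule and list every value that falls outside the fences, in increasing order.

2.57, 2.75

IQR = Q3 − Q1 = 6.61 − 5.37 = 1.24.
Lower fence = Q1 − 2·IQR = 5.37 − 2.48 = 2.89.
Upper fence = Q3 + 2·IQR = 6.61 + 2.48 = 9.09.
2.57 < 2.89 → outlier.
2.75 < 2.89 → outlier.
All remaining values lie within [2.89, 9.09].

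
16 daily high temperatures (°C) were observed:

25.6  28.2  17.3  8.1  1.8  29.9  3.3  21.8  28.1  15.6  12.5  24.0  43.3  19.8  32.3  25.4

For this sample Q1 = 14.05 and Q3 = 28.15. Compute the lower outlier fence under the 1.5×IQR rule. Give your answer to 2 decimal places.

-7.10

IQR = Q3 − Q1 = 28.15 − 14.05 = 14.10.
Lower fence = Q1 − 1.5·IQR = 14.05 − 21.15 = -7.10.
Upper fence = Q3 + 1.5·IQR = 28.15 + 21.15 = 49.30.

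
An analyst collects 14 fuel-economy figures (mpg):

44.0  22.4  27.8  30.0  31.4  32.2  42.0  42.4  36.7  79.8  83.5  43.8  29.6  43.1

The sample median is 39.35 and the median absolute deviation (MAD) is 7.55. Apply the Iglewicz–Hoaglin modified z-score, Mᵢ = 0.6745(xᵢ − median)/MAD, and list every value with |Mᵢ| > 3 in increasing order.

79.8, 83.5

|Mᵢ| > 3 ⇔ |xᵢ − 39.35| > 3·7.55/0.6745 = 33.58.
So outliers lie outside [5.77, 72.93].
79.8: M = 3.61 → outlier.
83.5: M = 3.94 → outlier.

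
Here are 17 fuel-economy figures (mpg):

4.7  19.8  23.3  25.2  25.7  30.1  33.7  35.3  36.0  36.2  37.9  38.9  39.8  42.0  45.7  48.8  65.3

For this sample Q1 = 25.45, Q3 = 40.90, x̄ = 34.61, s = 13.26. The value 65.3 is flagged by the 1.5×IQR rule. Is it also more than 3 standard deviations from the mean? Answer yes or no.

no

z = (65.3 − 34.61) / 13.26 = 2.31.
|z| = 2.31 ≤ 3.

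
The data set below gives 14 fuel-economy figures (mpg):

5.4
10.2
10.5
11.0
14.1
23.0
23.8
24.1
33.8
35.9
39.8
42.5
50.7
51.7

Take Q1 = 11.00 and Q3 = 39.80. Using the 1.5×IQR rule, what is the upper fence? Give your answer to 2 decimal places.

83.00

IQR = Q3 − Q1 = 39.80 − 11.00 = 28.80.
Lower fence = Q1 − 1.5·IQR = 11.00 − 43.20 = -32.20.
Upper fence = Q3 + 1.5·IQR = 39.80 + 43.20 = 83.00.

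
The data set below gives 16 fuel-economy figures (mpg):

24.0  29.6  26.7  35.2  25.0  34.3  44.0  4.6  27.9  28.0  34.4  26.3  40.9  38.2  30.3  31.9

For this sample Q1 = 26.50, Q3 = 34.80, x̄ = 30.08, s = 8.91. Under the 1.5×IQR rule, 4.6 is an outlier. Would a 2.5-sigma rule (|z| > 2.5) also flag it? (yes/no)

z = (4.6 − 30.08) / 8.91 = -2.86.
|z| = 2.86 > 2.5.

yes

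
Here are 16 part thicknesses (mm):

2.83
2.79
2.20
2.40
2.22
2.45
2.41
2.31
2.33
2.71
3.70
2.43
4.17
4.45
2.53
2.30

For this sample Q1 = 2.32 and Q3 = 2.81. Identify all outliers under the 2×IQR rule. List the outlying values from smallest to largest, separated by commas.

IQR = Q3 − Q1 = 2.81 − 2.32 = 0.49.
Lower fence = Q1 − 2·IQR = 2.32 − 0.98 = 1.34.
Upper fence = Q3 + 2·IQR = 2.81 + 0.98 = 3.79.
4.17 > 3.79 → outlier.
4.45 > 3.79 → outlier.
All remaining values lie within [1.34, 3.79].

4.17, 4.45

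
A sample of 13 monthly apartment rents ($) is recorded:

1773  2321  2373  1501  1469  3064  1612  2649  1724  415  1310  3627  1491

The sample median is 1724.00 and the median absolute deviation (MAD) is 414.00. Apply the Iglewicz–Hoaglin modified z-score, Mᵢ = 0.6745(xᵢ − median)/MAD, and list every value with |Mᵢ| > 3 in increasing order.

|Mᵢ| > 3 ⇔ |xᵢ − 1724.00| > 3·414.00/0.6745 = 1841.36.
So outliers lie outside [-117.36, 3565.36].
3627: M = 3.10 → outlier.

3627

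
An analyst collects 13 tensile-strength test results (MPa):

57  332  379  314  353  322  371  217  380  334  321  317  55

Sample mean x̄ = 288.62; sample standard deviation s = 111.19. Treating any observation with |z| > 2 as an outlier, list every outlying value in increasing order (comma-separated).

Cutoffs at x̄ ± 2s: 288.62 ± 2·111.19 = [66.24, 511.00].
55: z = -2.10, |z| > 2 → outlier.
57: z = -2.08, |z| > 2 → outlier.
Every other value lies within [66.24, 511.00].

55, 57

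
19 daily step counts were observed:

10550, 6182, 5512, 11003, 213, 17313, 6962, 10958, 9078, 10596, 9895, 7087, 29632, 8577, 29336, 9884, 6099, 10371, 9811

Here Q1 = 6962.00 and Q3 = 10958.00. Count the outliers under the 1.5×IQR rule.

4

IQR = 3996.00; fences at 6962.00 − 5994.00 = 968.00 and 10958.00 + 5994.00 = 16952.00.
Outside the cutoffs: 213, 17313, 29336, 29632.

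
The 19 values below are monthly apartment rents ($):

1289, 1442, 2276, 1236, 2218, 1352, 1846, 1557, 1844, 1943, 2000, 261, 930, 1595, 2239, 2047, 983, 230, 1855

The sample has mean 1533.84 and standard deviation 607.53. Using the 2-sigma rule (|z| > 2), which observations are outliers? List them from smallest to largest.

Cutoffs at x̄ ± 2s: 1533.84 ± 2·607.53 = [318.78, 2748.90].
230: z = -2.15, |z| > 2 → outlier.
261: z = -2.10, |z| > 2 → outlier.
Every other value lies within [318.78, 2748.90].

230, 261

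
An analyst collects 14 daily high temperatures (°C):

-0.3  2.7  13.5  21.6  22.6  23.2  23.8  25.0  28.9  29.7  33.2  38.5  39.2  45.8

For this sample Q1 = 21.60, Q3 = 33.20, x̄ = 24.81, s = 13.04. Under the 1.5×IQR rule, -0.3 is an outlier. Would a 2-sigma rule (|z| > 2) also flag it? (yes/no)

z = (-0.3 − 24.81) / 13.04 = -1.93.
|z| = 1.93 ≤ 2.

no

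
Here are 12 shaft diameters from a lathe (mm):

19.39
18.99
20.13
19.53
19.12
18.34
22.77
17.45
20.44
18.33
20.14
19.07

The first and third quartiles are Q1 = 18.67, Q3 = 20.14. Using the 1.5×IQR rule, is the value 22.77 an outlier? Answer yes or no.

yes

IQR = Q3 − Q1 = 20.14 − 18.67 = 1.47.
Lower fence = Q1 − 1.5·IQR = 18.67 − 2.205 = 16.465.
Upper fence = Q3 + 1.5·IQR = 20.14 + 2.205 = 22.345.
22.77 lies above the upper fence.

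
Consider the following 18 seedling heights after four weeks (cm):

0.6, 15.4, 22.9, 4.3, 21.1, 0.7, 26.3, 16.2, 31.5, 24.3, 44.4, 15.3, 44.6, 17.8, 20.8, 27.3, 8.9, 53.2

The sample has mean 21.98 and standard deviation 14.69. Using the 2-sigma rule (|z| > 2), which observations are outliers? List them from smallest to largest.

53.2

Cutoffs at x̄ ± 2s: 21.98 ± 2·14.69 = [-7.40, 51.36].
53.2: z = 2.13, |z| > 2 → outlier.
Every other value lies within [-7.40, 51.36].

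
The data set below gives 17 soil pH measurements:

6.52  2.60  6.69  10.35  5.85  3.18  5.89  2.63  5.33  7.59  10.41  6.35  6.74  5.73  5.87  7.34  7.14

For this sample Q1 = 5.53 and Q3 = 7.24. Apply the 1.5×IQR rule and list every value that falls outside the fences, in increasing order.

IQR = Q3 − Q1 = 7.24 − 5.53 = 1.71.
Lower fence = Q1 − 1.5·IQR = 5.53 − 2.565 = 2.965.
Upper fence = Q3 + 1.5·IQR = 7.24 + 2.565 = 9.805.
2.60 < 2.965 → outlier.
2.63 < 2.965 → outlier.
10.35 > 9.805 → outlier.
10.41 > 9.805 → outlier.
All remaining values lie within [2.965, 9.805].

2.60, 2.63, 10.35, 10.41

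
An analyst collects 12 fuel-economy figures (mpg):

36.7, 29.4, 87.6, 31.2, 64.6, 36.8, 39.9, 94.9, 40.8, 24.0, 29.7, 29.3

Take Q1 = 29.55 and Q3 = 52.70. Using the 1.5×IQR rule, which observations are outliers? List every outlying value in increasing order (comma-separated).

IQR = Q3 − Q1 = 52.70 − 29.55 = 23.15.
Lower fence = Q1 − 1.5·IQR = 29.55 − 34.725 = -5.175.
Upper fence = Q3 + 1.5·IQR = 52.70 + 34.725 = 87.425.
87.6 > 87.425 → outlier.
94.9 > 87.425 → outlier.
All remaining values lie within [-5.175, 87.425].

87.6, 94.9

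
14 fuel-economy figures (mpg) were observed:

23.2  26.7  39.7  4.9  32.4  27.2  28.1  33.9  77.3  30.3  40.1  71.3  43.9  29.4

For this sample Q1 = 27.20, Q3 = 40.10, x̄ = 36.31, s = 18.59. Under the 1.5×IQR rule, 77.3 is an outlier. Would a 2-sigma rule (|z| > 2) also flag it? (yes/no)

z = (77.3 − 36.31) / 18.59 = 2.20.
|z| = 2.20 > 2.

yes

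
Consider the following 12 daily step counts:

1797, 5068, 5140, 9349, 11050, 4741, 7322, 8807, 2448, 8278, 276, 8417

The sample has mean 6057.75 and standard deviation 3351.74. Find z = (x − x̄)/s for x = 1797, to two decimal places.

-1.27

z = (1797 − 6057.75) / 3351.74 = -1.27.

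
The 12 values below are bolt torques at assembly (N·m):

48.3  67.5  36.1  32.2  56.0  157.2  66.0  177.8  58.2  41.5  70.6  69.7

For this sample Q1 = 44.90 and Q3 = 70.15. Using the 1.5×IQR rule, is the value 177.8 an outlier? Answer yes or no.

IQR = Q3 − Q1 = 70.15 − 44.90 = 25.25.
Lower fence = Q1 − 1.5·IQR = 44.90 − 37.875 = 7.025.
Upper fence = Q3 + 1.5·IQR = 70.15 + 37.875 = 108.025.
177.8 lies above the upper fence.

yes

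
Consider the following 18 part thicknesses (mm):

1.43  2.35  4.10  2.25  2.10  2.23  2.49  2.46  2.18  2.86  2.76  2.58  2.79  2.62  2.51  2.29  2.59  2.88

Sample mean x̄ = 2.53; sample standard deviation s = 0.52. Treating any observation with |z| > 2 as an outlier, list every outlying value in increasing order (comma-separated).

1.43, 4.10

Cutoffs at x̄ ± 2s: 2.53 ± 2·0.52 = [1.49, 3.57].
1.43: z = -2.12, |z| > 2 → outlier.
4.10: z = 3.02, |z| > 2 → outlier.
Every other value lies within [1.49, 3.57].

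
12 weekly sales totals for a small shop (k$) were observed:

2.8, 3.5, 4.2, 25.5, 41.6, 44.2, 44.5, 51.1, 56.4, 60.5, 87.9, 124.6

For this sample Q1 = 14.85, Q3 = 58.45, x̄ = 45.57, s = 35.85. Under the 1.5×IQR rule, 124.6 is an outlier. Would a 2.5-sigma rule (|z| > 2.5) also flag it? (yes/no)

z = (124.6 − 45.57) / 35.85 = 2.20.
|z| = 2.20 ≤ 2.5.

no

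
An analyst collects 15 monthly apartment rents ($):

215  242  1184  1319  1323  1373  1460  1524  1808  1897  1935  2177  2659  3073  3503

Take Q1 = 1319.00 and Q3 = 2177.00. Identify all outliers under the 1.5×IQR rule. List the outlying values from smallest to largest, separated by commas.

IQR = Q3 − Q1 = 2177.00 − 1319.00 = 858.00.
Lower fence = Q1 − 1.5·IQR = 1319.00 − 1287.00 = 32.00.
Upper fence = Q3 + 1.5·IQR = 2177.00 + 1287.00 = 3464.00.
3503 > 3464.00 → outlier.
All remaining values lie within [32.00, 3464.00].

3503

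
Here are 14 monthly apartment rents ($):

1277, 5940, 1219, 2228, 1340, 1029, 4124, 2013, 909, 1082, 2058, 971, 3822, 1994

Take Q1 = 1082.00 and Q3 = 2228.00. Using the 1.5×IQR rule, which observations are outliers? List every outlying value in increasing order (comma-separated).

4124, 5940

IQR = Q3 − Q1 = 2228.00 − 1082.00 = 1146.00.
Lower fence = Q1 − 1.5·IQR = 1082.00 − 1719.00 = -637.00.
Upper fence = Q3 + 1.5·IQR = 2228.00 + 1719.00 = 3947.00.
4124 > 3947.00 → outlier.
5940 > 3947.00 → outlier.
All remaining values lie within [-637.00, 3947.00].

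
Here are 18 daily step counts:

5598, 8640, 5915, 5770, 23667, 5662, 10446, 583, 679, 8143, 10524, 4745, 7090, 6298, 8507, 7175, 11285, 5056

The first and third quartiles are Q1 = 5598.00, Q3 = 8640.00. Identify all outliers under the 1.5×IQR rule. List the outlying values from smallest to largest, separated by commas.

IQR = Q3 − Q1 = 8640.00 − 5598.00 = 3042.00.
Lower fence = Q1 − 1.5·IQR = 5598.00 − 4563.00 = 1035.00.
Upper fence = Q3 + 1.5·IQR = 8640.00 + 4563.00 = 13203.00.
583 < 1035.00 → outlier.
679 < 1035.00 → outlier.
23667 > 13203.00 → outlier.
All remaining values lie within [1035.00, 13203.00].

583, 679, 23667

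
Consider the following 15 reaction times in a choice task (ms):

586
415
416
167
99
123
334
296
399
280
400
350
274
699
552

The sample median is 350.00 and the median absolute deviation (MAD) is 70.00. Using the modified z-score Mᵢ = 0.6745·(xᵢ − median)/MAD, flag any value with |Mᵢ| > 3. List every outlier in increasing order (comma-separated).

699

|Mᵢ| > 3 ⇔ |xᵢ − 350.00| > 3·70.00/0.6745 = 311.34.
So outliers lie outside [38.66, 661.34].
699: M = 3.36 → outlier.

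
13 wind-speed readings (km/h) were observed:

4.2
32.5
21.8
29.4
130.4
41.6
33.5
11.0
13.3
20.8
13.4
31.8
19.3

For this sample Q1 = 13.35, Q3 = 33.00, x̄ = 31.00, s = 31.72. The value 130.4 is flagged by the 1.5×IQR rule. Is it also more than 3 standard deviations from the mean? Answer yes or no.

z = (130.4 − 31.00) / 31.72 = 3.13.
|z| = 3.13 > 3.

yes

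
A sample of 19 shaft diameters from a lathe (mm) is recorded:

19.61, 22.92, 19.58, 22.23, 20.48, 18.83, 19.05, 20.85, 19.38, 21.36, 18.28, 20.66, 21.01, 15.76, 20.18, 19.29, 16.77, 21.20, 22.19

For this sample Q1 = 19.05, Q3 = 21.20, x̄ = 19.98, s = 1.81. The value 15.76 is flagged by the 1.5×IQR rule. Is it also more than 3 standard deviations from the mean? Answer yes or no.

no

z = (15.76 − 19.98) / 1.81 = -2.33.
|z| = 2.33 ≤ 3.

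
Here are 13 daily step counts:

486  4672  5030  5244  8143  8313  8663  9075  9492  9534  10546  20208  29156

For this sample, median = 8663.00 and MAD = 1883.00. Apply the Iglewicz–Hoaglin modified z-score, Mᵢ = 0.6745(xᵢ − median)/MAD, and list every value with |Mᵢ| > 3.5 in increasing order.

|Mᵢ| > 3.5 ⇔ |xᵢ − 8663.00| > 3.5·1883.00/0.6745 = 9770.94.
So outliers lie outside [-1107.94, 18433.94].
20208: M = 4.14 → outlier.
29156: M = 7.34 → outlier.

20208, 29156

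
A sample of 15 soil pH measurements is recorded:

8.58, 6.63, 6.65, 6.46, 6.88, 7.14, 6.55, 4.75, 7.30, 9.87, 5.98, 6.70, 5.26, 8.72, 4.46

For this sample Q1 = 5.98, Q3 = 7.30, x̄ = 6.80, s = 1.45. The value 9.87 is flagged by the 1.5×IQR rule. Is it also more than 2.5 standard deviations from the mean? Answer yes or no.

no

z = (9.87 − 6.80) / 1.45 = 2.12.
|z| = 2.12 ≤ 2.5.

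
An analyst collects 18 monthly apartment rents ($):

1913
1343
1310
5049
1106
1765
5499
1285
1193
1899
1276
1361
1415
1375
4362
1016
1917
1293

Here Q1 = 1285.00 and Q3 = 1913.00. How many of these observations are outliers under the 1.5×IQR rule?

IQR = 628.00; fences at 1285.00 − 942.00 = 343.00 and 1913.00 + 942.00 = 2855.00.
Outside the cutoffs: 4362, 5049, 5499.

3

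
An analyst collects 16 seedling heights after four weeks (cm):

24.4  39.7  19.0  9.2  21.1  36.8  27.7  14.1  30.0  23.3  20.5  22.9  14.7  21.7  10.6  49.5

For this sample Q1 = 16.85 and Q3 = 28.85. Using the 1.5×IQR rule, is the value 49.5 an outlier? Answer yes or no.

yes

IQR = Q3 − Q1 = 28.85 − 16.85 = 12.00.
Lower fence = Q1 − 1.5·IQR = 16.85 − 18.00 = -1.15.
Upper fence = Q3 + 1.5·IQR = 28.85 + 18.00 = 46.85.
49.5 lies above the upper fence.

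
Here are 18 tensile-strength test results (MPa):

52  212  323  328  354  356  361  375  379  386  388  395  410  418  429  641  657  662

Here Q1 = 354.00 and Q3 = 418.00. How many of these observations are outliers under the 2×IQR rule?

5

IQR = 64.00; fences at 354.00 − 128.00 = 226.00 and 418.00 + 128.00 = 546.00.
Outside the cutoffs: 52, 212, 641, 657, 662.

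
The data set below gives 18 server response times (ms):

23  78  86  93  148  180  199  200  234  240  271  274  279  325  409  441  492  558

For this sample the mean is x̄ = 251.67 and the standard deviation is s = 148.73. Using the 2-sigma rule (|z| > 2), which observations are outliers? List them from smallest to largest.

558

Cutoffs at x̄ ± 2s: 251.67 ± 2·148.73 = [-45.79, 549.13].
558: z = 2.06, |z| > 2 → outlier.
Every other value lies within [-45.79, 549.13].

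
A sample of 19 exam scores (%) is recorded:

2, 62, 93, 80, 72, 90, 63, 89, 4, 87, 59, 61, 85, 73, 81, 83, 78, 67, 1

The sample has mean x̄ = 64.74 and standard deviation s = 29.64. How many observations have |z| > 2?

Cutoffs: x̄ ± 2s = [5.46, 124.02].
Outside the cutoffs: 1, 2, 4.

3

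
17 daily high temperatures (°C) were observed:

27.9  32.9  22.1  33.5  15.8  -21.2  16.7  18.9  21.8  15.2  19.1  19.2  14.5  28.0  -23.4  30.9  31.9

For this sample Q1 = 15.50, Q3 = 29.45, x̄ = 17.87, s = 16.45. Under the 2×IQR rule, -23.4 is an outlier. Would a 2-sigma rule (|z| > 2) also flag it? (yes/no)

z = (-23.4 − 17.87) / 16.45 = -2.51.
|z| = 2.51 > 2.

yes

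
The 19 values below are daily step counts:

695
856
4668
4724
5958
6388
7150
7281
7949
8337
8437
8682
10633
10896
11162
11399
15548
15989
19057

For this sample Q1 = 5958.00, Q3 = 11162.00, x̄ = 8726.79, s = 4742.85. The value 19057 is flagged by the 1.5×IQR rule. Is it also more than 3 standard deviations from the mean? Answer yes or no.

no

z = (19057 − 8726.79) / 4742.85 = 2.18.
|z| = 2.18 ≤ 3.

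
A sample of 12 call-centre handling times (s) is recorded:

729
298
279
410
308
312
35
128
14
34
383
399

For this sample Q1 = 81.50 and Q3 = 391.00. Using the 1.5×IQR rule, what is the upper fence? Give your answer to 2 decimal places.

IQR = Q3 − Q1 = 391.00 − 81.50 = 309.50.
Lower fence = Q1 − 1.5·IQR = 81.50 − 464.25 = -382.75.
Upper fence = Q3 + 1.5·IQR = 391.00 + 464.25 = 855.25.

855.25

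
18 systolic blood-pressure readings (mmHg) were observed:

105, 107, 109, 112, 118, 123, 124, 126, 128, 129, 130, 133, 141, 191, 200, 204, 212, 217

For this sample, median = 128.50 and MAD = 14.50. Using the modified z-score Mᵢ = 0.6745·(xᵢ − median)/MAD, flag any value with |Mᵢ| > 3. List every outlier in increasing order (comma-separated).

200, 204, 212, 217

|Mᵢ| > 3 ⇔ |xᵢ − 128.50| > 3·14.50/0.6745 = 64.49.
So outliers lie outside [64.01, 192.99].
200: M = 3.33 → outlier.
204: M = 3.51 → outlier.
212: M = 3.88 → outlier.
217: M = 4.12 → outlier.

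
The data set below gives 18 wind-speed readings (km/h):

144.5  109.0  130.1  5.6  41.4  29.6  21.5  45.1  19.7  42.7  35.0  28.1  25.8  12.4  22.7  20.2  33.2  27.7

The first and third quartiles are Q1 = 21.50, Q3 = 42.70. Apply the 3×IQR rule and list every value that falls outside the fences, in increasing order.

IQR = Q3 − Q1 = 42.70 − 21.50 = 21.20.
Lower fence = Q1 − 3·IQR = 21.50 − 63.60 = -42.10.
Upper fence = Q3 + 3·IQR = 42.70 + 63.60 = 106.30.
109.0 > 106.30 → outlier.
130.1 > 106.30 → outlier.
144.5 > 106.30 → outlier.
All remaining values lie within [-42.10, 106.30].

109.0, 130.1, 144.5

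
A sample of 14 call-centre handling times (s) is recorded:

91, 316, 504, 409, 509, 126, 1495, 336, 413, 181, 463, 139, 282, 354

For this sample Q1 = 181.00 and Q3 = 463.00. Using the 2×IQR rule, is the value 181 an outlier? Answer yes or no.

IQR = Q3 − Q1 = 463.00 − 181.00 = 282.00.
Lower fence = Q1 − 2·IQR = 181.00 − 564.00 = -383.00.
Upper fence = Q3 + 2·IQR = 463.00 + 564.00 = 1027.00.
181 lies within [-383.00, 1027.00].

no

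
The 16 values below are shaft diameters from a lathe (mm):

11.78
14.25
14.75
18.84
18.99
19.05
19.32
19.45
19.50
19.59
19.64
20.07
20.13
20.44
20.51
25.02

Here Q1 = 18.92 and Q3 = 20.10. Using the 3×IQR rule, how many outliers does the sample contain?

4

IQR = 1.18; fences at 18.92 − 3.54 = 15.38 and 20.10 + 3.54 = 23.64.
Outside the cutoffs: 11.78, 14.25, 14.75, 25.02.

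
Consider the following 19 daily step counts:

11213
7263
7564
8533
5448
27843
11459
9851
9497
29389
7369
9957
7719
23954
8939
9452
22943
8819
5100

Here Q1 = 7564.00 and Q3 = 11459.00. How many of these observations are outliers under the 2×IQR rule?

4

IQR = 3895.00; fences at 7564.00 − 7790.00 = -226.00 and 11459.00 + 7790.00 = 19249.00.
Outside the cutoffs: 22943, 23954, 27843, 29389.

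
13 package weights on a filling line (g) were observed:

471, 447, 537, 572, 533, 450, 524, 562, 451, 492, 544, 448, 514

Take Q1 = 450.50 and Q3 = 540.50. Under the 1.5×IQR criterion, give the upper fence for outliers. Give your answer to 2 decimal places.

IQR = Q3 − Q1 = 540.50 − 450.50 = 90.00.
Lower fence = Q1 − 1.5·IQR = 450.50 − 135.00 = 315.50.
Upper fence = Q3 + 1.5·IQR = 540.50 + 135.00 = 675.50.

675.50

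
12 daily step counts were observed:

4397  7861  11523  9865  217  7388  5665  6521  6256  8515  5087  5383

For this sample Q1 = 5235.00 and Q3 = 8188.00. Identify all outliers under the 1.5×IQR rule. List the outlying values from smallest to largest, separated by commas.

217

IQR = Q3 − Q1 = 8188.00 − 5235.00 = 2953.00.
Lower fence = Q1 − 1.5·IQR = 5235.00 − 4429.50 = 805.50.
Upper fence = Q3 + 1.5·IQR = 8188.00 + 4429.50 = 12617.50.
217 < 805.50 → outlier.
All remaining values lie within [805.50, 12617.50].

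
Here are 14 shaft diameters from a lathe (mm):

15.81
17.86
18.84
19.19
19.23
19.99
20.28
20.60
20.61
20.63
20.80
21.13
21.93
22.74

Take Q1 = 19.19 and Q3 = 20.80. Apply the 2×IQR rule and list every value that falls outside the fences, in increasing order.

IQR = Q3 − Q1 = 20.80 − 19.19 = 1.61.
Lower fence = Q1 − 2·IQR = 19.19 − 3.22 = 15.97.
Upper fence = Q3 + 2·IQR = 20.80 + 3.22 = 24.02.
15.81 < 15.97 → outlier.
All remaining values lie within [15.97, 24.02].

15.81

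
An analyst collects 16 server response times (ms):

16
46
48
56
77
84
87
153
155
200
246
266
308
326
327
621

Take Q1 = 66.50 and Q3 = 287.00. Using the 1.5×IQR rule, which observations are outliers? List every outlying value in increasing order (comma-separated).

IQR = Q3 − Q1 = 287.00 − 66.50 = 220.50.
Lower fence = Q1 − 1.5·IQR = 66.50 − 330.75 = -264.25.
Upper fence = Q3 + 1.5·IQR = 287.00 + 330.75 = 617.75.
621 > 617.75 → outlier.
All remaining values lie within [-264.25, 617.75].

621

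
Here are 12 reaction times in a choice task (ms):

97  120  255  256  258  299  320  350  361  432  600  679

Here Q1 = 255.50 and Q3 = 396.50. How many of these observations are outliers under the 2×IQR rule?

1

IQR = 141.00; fences at 255.50 − 282.00 = -26.50 and 396.50 + 282.00 = 678.50.
Outside the cutoffs: 679.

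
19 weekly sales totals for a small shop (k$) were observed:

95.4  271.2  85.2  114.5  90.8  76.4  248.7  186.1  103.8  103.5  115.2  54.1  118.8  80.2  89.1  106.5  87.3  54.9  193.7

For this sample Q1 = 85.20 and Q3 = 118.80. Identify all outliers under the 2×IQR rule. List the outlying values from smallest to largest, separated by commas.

186.1, 193.7, 248.7, 271.2

IQR = Q3 − Q1 = 118.80 − 85.20 = 33.60.
Lower fence = Q1 − 2·IQR = 85.20 − 67.20 = 18.00.
Upper fence = Q3 + 2·IQR = 118.80 + 67.20 = 186.00.
186.1 > 186.00 → outlier.
193.7 > 186.00 → outlier.
248.7 > 186.00 → outlier.
271.2 > 186.00 → outlier.
All remaining values lie within [18.00, 186.00].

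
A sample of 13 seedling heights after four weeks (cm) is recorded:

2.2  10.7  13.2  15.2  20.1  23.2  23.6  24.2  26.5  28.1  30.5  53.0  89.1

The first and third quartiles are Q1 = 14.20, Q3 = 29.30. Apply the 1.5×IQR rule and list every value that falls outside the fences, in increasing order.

IQR = Q3 − Q1 = 29.30 − 14.20 = 15.10.
Lower fence = Q1 − 1.5·IQR = 14.20 − 22.65 = -8.45.
Upper fence = Q3 + 1.5·IQR = 29.30 + 22.65 = 51.95.
53.0 > 51.95 → outlier.
89.1 > 51.95 → outlier.
All remaining values lie within [-8.45, 51.95].

53.0, 89.1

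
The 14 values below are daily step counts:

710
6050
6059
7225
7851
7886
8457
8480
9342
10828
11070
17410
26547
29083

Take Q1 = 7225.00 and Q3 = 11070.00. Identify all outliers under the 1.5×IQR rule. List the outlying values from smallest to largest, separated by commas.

IQR = Q3 − Q1 = 11070.00 − 7225.00 = 3845.00.
Lower fence = Q1 − 1.5·IQR = 7225.00 − 5767.50 = 1457.50.
Upper fence = Q3 + 1.5·IQR = 11070.00 + 5767.50 = 16837.50.
710 < 1457.50 → outlier.
17410 > 16837.50 → outlier.
26547 > 16837.50 → outlier.
29083 > 16837.50 → outlier.
All remaining values lie within [1457.50, 16837.50].

710, 17410, 26547, 29083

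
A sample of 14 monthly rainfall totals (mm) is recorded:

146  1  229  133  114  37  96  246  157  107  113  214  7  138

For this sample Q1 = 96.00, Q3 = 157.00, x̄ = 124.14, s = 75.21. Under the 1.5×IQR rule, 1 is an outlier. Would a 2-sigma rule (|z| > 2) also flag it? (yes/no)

z = (1 − 124.14) / 75.21 = -1.64.
|z| = 1.64 ≤ 2.

no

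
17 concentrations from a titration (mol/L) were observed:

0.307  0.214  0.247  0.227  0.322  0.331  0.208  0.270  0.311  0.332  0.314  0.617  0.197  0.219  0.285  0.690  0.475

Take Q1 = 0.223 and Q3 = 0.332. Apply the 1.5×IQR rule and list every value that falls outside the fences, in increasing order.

IQR = Q3 − Q1 = 0.332 − 0.223 = 0.109.
Lower fence = Q1 − 1.5·IQR = 0.223 − 0.1635 = 0.0595.
Upper fence = Q3 + 1.5·IQR = 0.332 + 0.1635 = 0.4955.
0.617 > 0.4955 → outlier.
0.690 > 0.4955 → outlier.
All remaining values lie within [0.0595, 0.4955].

0.617, 0.690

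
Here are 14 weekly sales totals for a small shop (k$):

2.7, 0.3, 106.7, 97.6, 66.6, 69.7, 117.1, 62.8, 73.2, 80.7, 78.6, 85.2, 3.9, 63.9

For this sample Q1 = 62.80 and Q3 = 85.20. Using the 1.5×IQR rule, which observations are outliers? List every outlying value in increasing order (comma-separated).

IQR = Q3 − Q1 = 85.20 − 62.80 = 22.40.
Lower fence = Q1 − 1.5·IQR = 62.80 − 33.60 = 29.20.
Upper fence = Q3 + 1.5·IQR = 85.20 + 33.60 = 118.80.
0.3 < 29.20 → outlier.
2.7 < 29.20 → outlier.
3.9 < 29.20 → outlier.
All remaining values lie within [29.20, 118.80].

0.3, 2.7, 3.9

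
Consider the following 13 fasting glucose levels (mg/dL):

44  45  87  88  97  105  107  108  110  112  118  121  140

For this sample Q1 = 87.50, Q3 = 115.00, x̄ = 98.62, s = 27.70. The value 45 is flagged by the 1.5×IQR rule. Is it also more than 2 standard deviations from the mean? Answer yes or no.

no

z = (45 − 98.62) / 27.70 = -1.94.
|z| = 1.94 ≤ 2.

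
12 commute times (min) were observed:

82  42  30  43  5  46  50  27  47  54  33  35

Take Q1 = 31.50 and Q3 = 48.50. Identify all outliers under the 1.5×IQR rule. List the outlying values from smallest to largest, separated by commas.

5, 82

IQR = Q3 − Q1 = 48.50 − 31.50 = 17.00.
Lower fence = Q1 − 1.5·IQR = 31.50 − 25.50 = 6.00.
Upper fence = Q3 + 1.5·IQR = 48.50 + 25.50 = 74.00.
5 < 6.00 → outlier.
82 > 74.00 → outlier.
All remaining values lie within [6.00, 74.00].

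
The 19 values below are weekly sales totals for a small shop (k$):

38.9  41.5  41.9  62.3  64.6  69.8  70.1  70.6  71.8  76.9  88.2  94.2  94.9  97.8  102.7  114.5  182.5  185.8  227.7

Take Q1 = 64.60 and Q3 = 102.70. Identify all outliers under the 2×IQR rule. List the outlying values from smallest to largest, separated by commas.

182.5, 185.8, 227.7

IQR = Q3 − Q1 = 102.70 − 64.60 = 38.10.
Lower fence = Q1 − 2·IQR = 64.60 − 76.20 = -11.60.
Upper fence = Q3 + 2·IQR = 102.70 + 76.20 = 178.90.
182.5 > 178.90 → outlier.
185.8 > 178.90 → outlier.
227.7 > 178.90 → outlier.
All remaining values lie within [-11.60, 178.90].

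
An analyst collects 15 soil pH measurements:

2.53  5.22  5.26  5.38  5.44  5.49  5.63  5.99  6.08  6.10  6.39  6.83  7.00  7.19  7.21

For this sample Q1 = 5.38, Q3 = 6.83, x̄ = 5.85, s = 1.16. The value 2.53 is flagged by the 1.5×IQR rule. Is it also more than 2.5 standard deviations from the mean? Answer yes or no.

z = (2.53 − 5.85) / 1.16 = -2.86.
|z| = 2.86 > 2.5.

yes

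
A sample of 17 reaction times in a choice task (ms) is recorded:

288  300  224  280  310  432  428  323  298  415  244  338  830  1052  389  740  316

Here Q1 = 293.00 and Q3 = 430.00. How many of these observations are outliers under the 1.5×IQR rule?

IQR = 137.00; fences at 293.00 − 205.50 = 87.50 and 430.00 + 205.50 = 635.50.
Outside the cutoffs: 740, 830, 1052.

3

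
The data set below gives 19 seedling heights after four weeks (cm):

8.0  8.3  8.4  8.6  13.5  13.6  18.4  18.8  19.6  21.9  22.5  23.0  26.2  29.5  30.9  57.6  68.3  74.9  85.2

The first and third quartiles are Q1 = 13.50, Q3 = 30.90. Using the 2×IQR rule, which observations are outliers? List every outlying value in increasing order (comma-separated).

IQR = Q3 − Q1 = 30.90 − 13.50 = 17.40.
Lower fence = Q1 − 2·IQR = 13.50 − 34.80 = -21.30.
Upper fence = Q3 + 2·IQR = 30.90 + 34.80 = 65.70.
68.3 > 65.70 → outlier.
74.9 > 65.70 → outlier.
85.2 > 65.70 → outlier.
All remaining values lie within [-21.30, 65.70].

68.3, 74.9, 85.2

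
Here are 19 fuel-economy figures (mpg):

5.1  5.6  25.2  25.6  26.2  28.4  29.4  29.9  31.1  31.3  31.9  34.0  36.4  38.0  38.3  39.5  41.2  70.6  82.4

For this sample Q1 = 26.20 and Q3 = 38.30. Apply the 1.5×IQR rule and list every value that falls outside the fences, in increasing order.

IQR = Q3 − Q1 = 38.30 − 26.20 = 12.10.
Lower fence = Q1 − 1.5·IQR = 26.20 − 18.15 = 8.05.
Upper fence = Q3 + 1.5·IQR = 38.30 + 18.15 = 56.45.
5.1 < 8.05 → outlier.
5.6 < 8.05 → outlier.
70.6 > 56.45 → outlier.
82.4 > 56.45 → outlier.
All remaining values lie within [8.05, 56.45].

5.1, 5.6, 70.6, 82.4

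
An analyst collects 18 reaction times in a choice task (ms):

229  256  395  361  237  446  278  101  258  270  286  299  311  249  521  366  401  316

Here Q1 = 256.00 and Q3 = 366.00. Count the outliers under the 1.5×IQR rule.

IQR = 110.00; fences at 256.00 − 165.00 = 91.00 and 366.00 + 165.00 = 531.00.
Every value lies within the cutoffs.

0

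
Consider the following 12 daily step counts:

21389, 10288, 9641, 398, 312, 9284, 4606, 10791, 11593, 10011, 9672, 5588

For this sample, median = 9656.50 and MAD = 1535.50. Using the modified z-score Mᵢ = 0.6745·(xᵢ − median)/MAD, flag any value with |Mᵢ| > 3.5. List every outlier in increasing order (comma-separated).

312, 398, 21389

|Mᵢ| > 3.5 ⇔ |xᵢ − 9656.50| > 3.5·1535.50/0.6745 = 7967.75.
So outliers lie outside [1688.75, 17624.25].
312: M = -4.10 → outlier.
398: M = -4.07 → outlier.
21389: M = 5.15 → outlier.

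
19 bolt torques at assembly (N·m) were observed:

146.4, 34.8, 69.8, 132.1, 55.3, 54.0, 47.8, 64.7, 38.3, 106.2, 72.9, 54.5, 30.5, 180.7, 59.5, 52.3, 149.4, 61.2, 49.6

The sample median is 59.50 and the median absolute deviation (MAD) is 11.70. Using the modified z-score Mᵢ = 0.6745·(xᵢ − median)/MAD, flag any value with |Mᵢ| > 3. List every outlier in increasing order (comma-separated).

132.1, 146.4, 149.4, 180.7

|Mᵢ| > 3 ⇔ |xᵢ − 59.50| > 3·11.70/0.6745 = 52.04.
So outliers lie outside [7.46, 111.54].
132.1: M = 4.19 → outlier.
146.4: M = 5.01 → outlier.
149.4: M = 5.18 → outlier.
180.7: M = 6.99 → outlier.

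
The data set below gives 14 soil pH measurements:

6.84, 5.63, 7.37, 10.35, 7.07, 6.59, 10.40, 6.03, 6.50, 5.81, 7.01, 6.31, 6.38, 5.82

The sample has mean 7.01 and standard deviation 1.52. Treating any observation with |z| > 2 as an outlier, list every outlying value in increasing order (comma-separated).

Cutoffs at x̄ ± 2s: 7.01 ± 2·1.52 = [3.97, 10.05].
10.35: z = 2.20, |z| > 2 → outlier.
10.40: z = 2.23, |z| > 2 → outlier.
Every other value lies within [3.97, 10.05].

10.35, 10.40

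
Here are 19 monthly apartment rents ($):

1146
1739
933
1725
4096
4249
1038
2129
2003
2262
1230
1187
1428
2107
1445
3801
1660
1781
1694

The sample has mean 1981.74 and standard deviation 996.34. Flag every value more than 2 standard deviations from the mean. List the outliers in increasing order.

4096, 4249

Cutoffs at x̄ ± 2s: 1981.74 ± 2·996.34 = [-10.94, 3974.42].
4096: z = 2.12, |z| > 2 → outlier.
4249: z = 2.28, |z| > 2 → outlier.
Every other value lies within [-10.94, 3974.42].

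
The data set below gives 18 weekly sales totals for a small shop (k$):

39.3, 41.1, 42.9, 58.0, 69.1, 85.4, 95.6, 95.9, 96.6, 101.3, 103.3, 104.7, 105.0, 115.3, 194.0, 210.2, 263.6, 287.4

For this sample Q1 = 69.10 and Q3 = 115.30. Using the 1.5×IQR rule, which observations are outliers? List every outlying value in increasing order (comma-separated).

194.0, 210.2, 263.6, 287.4

IQR = Q3 − Q1 = 115.30 − 69.10 = 46.20.
Lower fence = Q1 − 1.5·IQR = 69.10 − 69.30 = -0.20.
Upper fence = Q3 + 1.5·IQR = 115.30 + 69.30 = 184.60.
194.0 > 184.60 → outlier.
210.2 > 184.60 → outlier.
263.6 > 184.60 → outlier.
287.4 > 184.60 → outlier.
All remaining values lie within [-0.20, 184.60].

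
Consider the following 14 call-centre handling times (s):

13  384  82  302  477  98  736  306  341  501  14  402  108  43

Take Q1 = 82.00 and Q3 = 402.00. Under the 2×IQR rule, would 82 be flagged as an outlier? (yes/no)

no

IQR = Q3 − Q1 = 402.00 − 82.00 = 320.00.
Lower fence = Q1 − 2·IQR = 82.00 − 640.00 = -558.00.
Upper fence = Q3 + 2·IQR = 402.00 + 640.00 = 1042.00.
82 lies within [-558.00, 1042.00].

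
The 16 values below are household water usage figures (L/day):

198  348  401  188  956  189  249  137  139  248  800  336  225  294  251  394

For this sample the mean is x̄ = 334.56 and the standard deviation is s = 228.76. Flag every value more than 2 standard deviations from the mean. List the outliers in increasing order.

800, 956

Cutoffs at x̄ ± 2s: 334.56 ± 2·228.76 = [-122.96, 792.08].
800: z = 2.03, |z| > 2 → outlier.
956: z = 2.72, |z| > 2 → outlier.
Every other value lies within [-122.96, 792.08].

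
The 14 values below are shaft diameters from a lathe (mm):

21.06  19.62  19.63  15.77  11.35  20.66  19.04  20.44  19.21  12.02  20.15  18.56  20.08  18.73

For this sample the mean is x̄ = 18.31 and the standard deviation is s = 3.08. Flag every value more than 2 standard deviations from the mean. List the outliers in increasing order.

Cutoffs at x̄ ± 2s: 18.31 ± 2·3.08 = [12.15, 24.47].
11.35: z = -2.26, |z| > 2 → outlier.
12.02: z = -2.04, |z| > 2 → outlier.
Every other value lies within [12.15, 24.47].

11.35, 12.02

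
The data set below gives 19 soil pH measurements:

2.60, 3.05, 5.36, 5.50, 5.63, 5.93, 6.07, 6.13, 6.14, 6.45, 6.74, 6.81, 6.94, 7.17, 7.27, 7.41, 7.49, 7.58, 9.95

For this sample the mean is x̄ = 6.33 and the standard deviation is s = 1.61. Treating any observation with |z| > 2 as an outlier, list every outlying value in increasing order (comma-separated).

2.60, 3.05, 9.95

Cutoffs at x̄ ± 2s: 6.33 ± 2·1.61 = [3.11, 9.55].
2.60: z = -2.32, |z| > 2 → outlier.
3.05: z = -2.04, |z| > 2 → outlier.
9.95: z = 2.25, |z| > 2 → outlier.
Every other value lies within [3.11, 9.55].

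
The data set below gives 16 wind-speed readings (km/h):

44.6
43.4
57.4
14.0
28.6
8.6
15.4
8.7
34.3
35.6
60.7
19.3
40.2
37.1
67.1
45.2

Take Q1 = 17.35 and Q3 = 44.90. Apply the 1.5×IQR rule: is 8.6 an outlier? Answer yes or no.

IQR = Q3 − Q1 = 44.90 − 17.35 = 27.55.
Lower fence = Q1 − 1.5·IQR = 17.35 − 41.325 = -23.975.
Upper fence = Q3 + 1.5·IQR = 44.90 + 41.325 = 86.225.
8.6 lies within [-23.975, 86.225].

no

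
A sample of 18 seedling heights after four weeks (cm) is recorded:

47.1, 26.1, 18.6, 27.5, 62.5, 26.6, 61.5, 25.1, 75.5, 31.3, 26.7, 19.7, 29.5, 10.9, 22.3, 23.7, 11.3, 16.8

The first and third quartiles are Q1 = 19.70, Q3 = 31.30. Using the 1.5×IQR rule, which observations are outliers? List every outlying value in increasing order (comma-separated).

61.5, 62.5, 75.5

IQR = Q3 − Q1 = 31.30 − 19.70 = 11.60.
Lower fence = Q1 − 1.5·IQR = 19.70 − 17.40 = 2.30.
Upper fence = Q3 + 1.5·IQR = 31.30 + 17.40 = 48.70.
61.5 > 48.70 → outlier.
62.5 > 48.70 → outlier.
75.5 > 48.70 → outlier.
All remaining values lie within [2.30, 48.70].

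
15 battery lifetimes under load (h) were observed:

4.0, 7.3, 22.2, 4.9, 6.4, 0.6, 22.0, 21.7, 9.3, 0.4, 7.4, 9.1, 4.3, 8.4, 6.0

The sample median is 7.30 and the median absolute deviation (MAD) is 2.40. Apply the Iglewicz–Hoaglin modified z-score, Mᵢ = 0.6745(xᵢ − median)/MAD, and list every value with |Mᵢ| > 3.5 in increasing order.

21.7, 22.0, 22.2

|Mᵢ| > 3.5 ⇔ |xᵢ − 7.30| > 3.5·2.40/0.6745 = 12.45.
So outliers lie outside [-5.15, 19.75].
21.7: M = 4.05 → outlier.
22.0: M = 4.13 → outlier.
22.2: M = 4.19 → outlier.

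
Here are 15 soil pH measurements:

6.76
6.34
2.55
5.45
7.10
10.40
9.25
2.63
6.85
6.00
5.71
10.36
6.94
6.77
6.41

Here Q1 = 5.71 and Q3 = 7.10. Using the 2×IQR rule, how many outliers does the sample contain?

IQR = 1.39; fences at 5.71 − 2.78 = 2.93 and 7.10 + 2.78 = 9.88.
Outside the cutoffs: 2.55, 2.63, 10.36, 10.40.

4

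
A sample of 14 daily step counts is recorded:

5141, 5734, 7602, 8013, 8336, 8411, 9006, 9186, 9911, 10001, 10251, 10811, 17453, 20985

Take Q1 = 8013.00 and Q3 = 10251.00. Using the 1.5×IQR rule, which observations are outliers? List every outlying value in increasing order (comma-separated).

IQR = Q3 − Q1 = 10251.00 − 8013.00 = 2238.00.
Lower fence = Q1 − 1.5·IQR = 8013.00 − 3357.00 = 4656.00.
Upper fence = Q3 + 1.5·IQR = 10251.00 + 3357.00 = 13608.00.
17453 > 13608.00 → outlier.
20985 > 13608.00 → outlier.
All remaining values lie within [4656.00, 13608.00].

17453, 20985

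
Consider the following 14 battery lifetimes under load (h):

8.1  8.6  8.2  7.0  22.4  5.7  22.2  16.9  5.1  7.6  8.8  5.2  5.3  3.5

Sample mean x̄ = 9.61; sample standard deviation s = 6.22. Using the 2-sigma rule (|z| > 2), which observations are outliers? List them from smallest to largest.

22.2, 22.4

Cutoffs at x̄ ± 2s: 9.61 ± 2·6.22 = [-2.83, 22.05].
22.2: z = 2.02, |z| > 2 → outlier.
22.4: z = 2.06, |z| > 2 → outlier.
Every other value lies within [-2.83, 22.05].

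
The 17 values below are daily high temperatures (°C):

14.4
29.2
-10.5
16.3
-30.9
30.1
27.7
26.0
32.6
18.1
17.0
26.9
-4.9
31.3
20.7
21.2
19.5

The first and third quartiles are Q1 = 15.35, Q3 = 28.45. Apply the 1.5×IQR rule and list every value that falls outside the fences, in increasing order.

IQR = Q3 − Q1 = 28.45 − 15.35 = 13.10.
Lower fence = Q1 − 1.5·IQR = 15.35 − 19.65 = -4.30.
Upper fence = Q3 + 1.5·IQR = 28.45 + 19.65 = 48.10.
-30.9 < -4.30 → outlier.
-10.5 < -4.30 → outlier.
-4.9 < -4.30 → outlier.
All remaining values lie within [-4.30, 48.10].

-30.9, -10.5, -4.9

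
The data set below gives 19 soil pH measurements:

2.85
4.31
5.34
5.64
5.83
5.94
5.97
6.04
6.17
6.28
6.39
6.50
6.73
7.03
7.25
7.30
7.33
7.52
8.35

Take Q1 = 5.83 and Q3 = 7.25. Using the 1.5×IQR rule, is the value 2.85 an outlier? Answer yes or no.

yes

IQR = Q3 − Q1 = 7.25 − 5.83 = 1.42.
Lower fence = Q1 − 1.5·IQR = 5.83 − 2.13 = 3.70.
Upper fence = Q3 + 1.5·IQR = 7.25 + 2.13 = 9.38.
2.85 lies below the lower fence.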